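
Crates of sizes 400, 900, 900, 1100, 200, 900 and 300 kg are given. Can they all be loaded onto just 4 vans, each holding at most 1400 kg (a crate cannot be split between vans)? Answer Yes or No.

Yes

A valid assignment using 4 vans:
  van 1: 1100 + 300 = 1400
  van 2: 900 + 400 = 1300
  van 3: 900 + 200 = 1100
  van 4: 900 = 900
Every load is within 1400 kg, so 4 vans suffice.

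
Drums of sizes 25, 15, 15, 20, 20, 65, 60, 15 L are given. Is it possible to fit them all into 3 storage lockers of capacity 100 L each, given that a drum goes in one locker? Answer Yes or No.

Yes

A valid assignment using 3 storage lockers:
  locker 1: 65 + 25 = 90
  locker 2: 60 + 20 + 20 = 100
  locker 3: 15 + 15 + 15 = 45
Every load is within 100 L, so 3 storage lockers suffice.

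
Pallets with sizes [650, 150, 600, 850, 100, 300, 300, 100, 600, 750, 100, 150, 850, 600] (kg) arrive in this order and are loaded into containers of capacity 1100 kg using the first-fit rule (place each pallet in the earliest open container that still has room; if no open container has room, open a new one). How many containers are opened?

  650 → container 1 (new)  [load 650/1100]
  150 → container 1  [load 800/1100]
  600 → container 2 (new)  [load 600/1100]
  850 → container 3 (new)  [load 850/1100]
  100 → container 1  [load 900/1100]
  300 → container 2  [load 900/1100]
  300 → container 4 (new)  [load 300/1100]
  100 → container 1  [load 1000/1100]
  600 → container 4  [load 900/1100]
  750 → container 5 (new)  [load 750/1100]
  100 → container 1  [load 1100/1100]
  150 → container 2  [load 1050/1100]
  850 → container 6 (new)  [load 850/1100]
  600 → container 7 (new)  [load 600/1100]
7 containers opened.

7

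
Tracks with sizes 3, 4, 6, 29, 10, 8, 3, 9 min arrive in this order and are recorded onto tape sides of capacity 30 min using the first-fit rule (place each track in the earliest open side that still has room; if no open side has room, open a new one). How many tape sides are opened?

3

  3 → side 1 (new)  [load 3/30]
  4 → side 1  [load 7/30]
  6 → side 1  [load 13/30]
  29 → side 2 (new)  [load 29/30]
  10 → side 1  [load 23/30]
  8 → side 3 (new)  [load 8/30]
  3 → side 1  [load 26/30]
  9 → side 3  [load 17/30]
3 tape sides opened.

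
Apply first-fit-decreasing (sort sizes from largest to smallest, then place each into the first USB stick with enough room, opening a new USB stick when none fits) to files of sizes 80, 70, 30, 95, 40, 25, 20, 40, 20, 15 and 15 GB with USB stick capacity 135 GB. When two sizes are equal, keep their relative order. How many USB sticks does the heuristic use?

4

Sorted descending: 95, 80, 70, 40, 40, 30, 25, 20, 20, 15, 15.
  95 → USB stick 1 (new)  [load 95/135]
  80 → USB stick 2 (new)  [load 80/135]
  70 → USB stick 3 (new)  [load 70/135]
  40 → USB stick 1  [load 135/135]
  40 → USB stick 2  [load 120/135]
  30 → USB stick 3  [load 100/135]
  25 → USB stick 3  [load 125/135]
  20 → USB stick 4 (new)  [load 20/135]
  20 → USB stick 4  [load 40/135]
  15 → USB stick 2  [load 135/135]
  15 → USB stick 4  [load 55/135]
4 USB sticks opened.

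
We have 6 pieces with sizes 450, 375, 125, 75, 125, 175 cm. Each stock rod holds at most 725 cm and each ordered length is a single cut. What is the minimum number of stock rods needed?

2

Total = 450 + 375 + 175 + 125 + 125 + 75 = 1325 cm.
Lower bound: ⌈1325/725⌉ = 2 stock rods.
A packing using 2 stock rods:
  stock rod 1: 450 + 175 + 75 = 700
  stock rod 2: 375 + 125 + 125 = 625
This matches the lower bound, so 2 is optimal.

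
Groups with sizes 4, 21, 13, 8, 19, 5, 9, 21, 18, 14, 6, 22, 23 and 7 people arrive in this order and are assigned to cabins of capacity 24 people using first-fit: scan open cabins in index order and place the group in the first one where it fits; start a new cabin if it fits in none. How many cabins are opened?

9

  4 → cabin 1 (new)  [load 4/24]
  21 → cabin 2 (new)  [load 21/24]
  13 → cabin 1  [load 17/24]
  8 → cabin 3 (new)  [load 8/24]
  19 → cabin 4 (new)  [load 19/24]
  5 → cabin 1  [load 22/24]
  9 → cabin 3  [load 17/24]
  21 → cabin 5 (new)  [load 21/24]
  18 → cabin 6 (new)  [load 18/24]
  14 → cabin 7 (new)  [load 14/24]
  6 → cabin 3  [load 23/24]
  22 → cabin 8 (new)  [load 22/24]
  23 → cabin 9 (new)  [load 23/24]
  7 → cabin 7  [load 21/24]
9 cabins opened.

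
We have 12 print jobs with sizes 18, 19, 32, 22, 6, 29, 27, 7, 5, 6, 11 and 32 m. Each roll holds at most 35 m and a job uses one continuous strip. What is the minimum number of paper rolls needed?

7

Total = 32 + 32 + 29 + 27 + 22 + 19 + 18 + 11 + 7 + 6 + 6 + 5 = 214 m.
Lower bound: ⌈214/35⌉ = 7 paper rolls.
A packing using 7 paper rolls:
  roll 1: 32 = 32
  roll 2: 32 = 32
  roll 3: 29 + 6 = 35
  roll 4: 27 + 7 = 34
  roll 5: 22 + 11 = 33
  roll 6: 19 + 6 + 5 = 30
  roll 7: 18 = 18
This matches the lower bound, so 7 is optimal.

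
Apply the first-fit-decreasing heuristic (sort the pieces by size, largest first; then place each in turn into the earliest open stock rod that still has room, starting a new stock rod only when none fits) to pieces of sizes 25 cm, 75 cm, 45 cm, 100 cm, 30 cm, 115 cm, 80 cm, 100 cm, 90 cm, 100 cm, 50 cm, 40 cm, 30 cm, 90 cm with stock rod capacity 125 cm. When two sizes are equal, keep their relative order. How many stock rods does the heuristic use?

9

Sorted descending: 115, 100, 100, 100, 90, 90, 80, 75, 50, 45, 40, 30, 30, 25.
  115 → stock rod 1 (new)  [load 115/125]
  100 → stock rod 2 (new)  [load 100/125]
  100 → stock rod 3 (new)  [load 100/125]
  100 → stock rod 4 (new)  [load 100/125]
  90 → stock rod 5 (new)  [load 90/125]
  90 → stock rod 6 (new)  [load 90/125]
  80 → stock rod 7 (new)  [load 80/125]
  75 → stock rod 8 (new)  [load 75/125]
  50 → stock rod 8  [load 125/125]
  45 → stock rod 7  [load 125/125]
  40 → stock rod 9 (new)  [load 40/125]
  30 → stock rod 5  [load 120/125]
  30 → stock rod 6  [load 120/125]
  25 → stock rod 2  [load 125/125]
9 stock rods opened.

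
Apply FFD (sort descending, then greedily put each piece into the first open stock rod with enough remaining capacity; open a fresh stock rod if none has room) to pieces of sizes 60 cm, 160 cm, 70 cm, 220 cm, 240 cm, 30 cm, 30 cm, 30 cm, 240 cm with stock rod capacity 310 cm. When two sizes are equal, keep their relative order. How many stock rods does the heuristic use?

Sorted descending: 240, 240, 220, 160, 70, 60, 30, 30, 30.
  240 → stock rod 1 (new)  [load 240/310]
  240 → stock rod 2 (new)  [load 240/310]
  220 → stock rod 3 (new)  [load 220/310]
  160 → stock rod 4 (new)  [load 160/310]
  70 → stock rod 1  [load 310/310]
  60 → stock rod 2  [load 300/310]
  30 → stock rod 3  [load 250/310]
  30 → stock rod 3  [load 280/310]
  30 → stock rod 3  [load 310/310]
4 stock rods opened.

4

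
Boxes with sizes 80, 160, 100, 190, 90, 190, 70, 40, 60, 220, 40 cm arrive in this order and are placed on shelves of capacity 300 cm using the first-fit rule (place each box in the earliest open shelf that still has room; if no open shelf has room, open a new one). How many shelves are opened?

5

  80 → shelf 1 (new)  [load 80/300]
  160 → shelf 1  [load 240/300]
  100 → shelf 2 (new)  [load 100/300]
  190 → shelf 2  [load 290/300]
  90 → shelf 3 (new)  [load 90/300]
  190 → shelf 3  [load 280/300]
  70 → shelf 4 (new)  [load 70/300]
  40 → shelf 1  [load 280/300]
  60 → shelf 4  [load 130/300]
  220 → shelf 5 (new)  [load 220/300]
  40 → shelf 4  [load 170/300]
5 shelves opened.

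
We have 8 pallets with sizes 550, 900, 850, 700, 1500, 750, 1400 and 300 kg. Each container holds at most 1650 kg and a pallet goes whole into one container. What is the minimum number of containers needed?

Total = 1500 + 1400 + 900 + 850 + 750 + 700 + 550 + 300 = 6950 kg.
Lower bound: ⌈6950/1650⌉ = 5 containers.
A packing using 5 containers:
  container 1: 1500 = 1500
  container 2: 1400 = 1400
  container 3: 900 + 750 = 1650
  container 4: 850 + 700 = 1550
  container 5: 550 + 300 = 850
This matches the lower bound, so 5 is optimal.

5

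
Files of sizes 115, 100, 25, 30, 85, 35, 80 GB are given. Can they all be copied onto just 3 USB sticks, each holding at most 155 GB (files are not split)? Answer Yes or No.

No

Total = 470 GB; ⌈470/155⌉ = 4.
At least 4 USB sticks are required, but only 3 are allowed.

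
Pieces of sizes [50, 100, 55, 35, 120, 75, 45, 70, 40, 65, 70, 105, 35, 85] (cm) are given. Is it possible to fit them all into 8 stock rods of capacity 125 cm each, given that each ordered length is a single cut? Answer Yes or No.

No

Total = 950 cm; ⌈950/125⌉ = 8.
The bound of 8 does not rule out 8, but exhaustive search shows no assignment into 8 stock rods of capacity 125 cm exists — the minimum is 9.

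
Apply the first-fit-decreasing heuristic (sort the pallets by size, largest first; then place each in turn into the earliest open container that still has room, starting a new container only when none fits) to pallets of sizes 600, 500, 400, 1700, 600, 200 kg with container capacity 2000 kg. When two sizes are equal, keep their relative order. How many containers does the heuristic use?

Sorted descending: 1700, 600, 600, 500, 400, 200.
  1700 → container 1 (new)  [load 1700/2000]
  600 → container 2 (new)  [load 600/2000]
  600 → container 2  [load 1200/2000]
  500 → container 2  [load 1700/2000]
  400 → container 3 (new)  [load 400/2000]
  200 → container 1  [load 1900/2000]
3 containers opened.

3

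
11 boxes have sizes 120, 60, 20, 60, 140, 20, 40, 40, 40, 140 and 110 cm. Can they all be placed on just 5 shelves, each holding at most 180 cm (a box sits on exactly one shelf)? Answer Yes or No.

Yes

A valid assignment using 5 shelves:
  shelf 1: 140 + 40 = 180
  shelf 2: 140 + 40 = 180
  shelf 3: 120 + 60 = 180
  shelf 4: 110 + 60 = 170
  shelf 5: 40 + 20 + 20 = 80
Every load is within 180 cm, so 5 shelves suffice.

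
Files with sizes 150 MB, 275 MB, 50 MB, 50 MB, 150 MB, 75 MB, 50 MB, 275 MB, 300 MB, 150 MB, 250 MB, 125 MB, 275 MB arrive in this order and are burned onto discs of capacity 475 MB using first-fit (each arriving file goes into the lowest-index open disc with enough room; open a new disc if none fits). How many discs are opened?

6

  150 → disc 1 (new)  [load 150/475]
  275 → disc 1  [load 425/475]
  50 → disc 1  [load 475/475]
  50 → disc 2 (new)  [load 50/475]
  150 → disc 2  [load 200/475]
  75 → disc 2  [load 275/475]
  50 → disc 2  [load 325/475]
  275 → disc 3 (new)  [load 275/475]
  300 → disc 4 (new)  [load 300/475]
  150 → disc 2  [load 475/475]
  250 → disc 5 (new)  [load 250/475]
  125 → disc 3  [load 400/475]
  275 → disc 6 (new)  [load 275/475]
6 discs opened.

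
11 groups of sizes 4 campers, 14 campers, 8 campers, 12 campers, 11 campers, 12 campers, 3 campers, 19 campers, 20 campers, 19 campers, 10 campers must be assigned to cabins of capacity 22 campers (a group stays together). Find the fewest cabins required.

7

Total = 20 + 19 + 19 + 14 + 12 + 12 + 11 + 10 + 8 + 4 + 3 = 132 campers.
Lower bound: ⌈132/22⌉ = 6 cabins.
A packing using 7 cabins:
  cabin 1: 20 = 20
  cabin 2: 19 + 3 = 22
  cabin 3: 19 = 19
  cabin 4: 14 + 8 = 22
  cabin 5: 12 + 10 = 22
  cabin 6: 12 + 4 = 16
  cabin 7: 11 = 11
No arrangement into 6 cabins stays within capacity, so 7 is optimal.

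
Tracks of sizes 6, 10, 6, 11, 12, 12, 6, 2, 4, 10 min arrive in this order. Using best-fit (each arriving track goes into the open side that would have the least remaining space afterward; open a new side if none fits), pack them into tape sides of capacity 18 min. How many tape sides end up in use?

  6 → side 1 (new)  [load 6/18]
  10 → side 1  [load 16/18]
  6 → side 2 (new)  [load 6/18]
  11 → side 2  [load 17/18]
  12 → side 3 (new)  [load 12/18]
  12 → side 4 (new)  [load 12/18]
  6 → side 3  [load 18/18]
  2 → side 1  [load 18/18]
  4 → side 4  [load 16/18]
  10 → side 5 (new)  [load 10/18]
5 tape sides opened.

5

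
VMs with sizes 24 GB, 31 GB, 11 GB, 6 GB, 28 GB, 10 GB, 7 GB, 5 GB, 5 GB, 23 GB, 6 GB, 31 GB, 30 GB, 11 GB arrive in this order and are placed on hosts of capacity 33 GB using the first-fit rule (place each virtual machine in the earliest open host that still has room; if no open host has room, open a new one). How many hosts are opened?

8

  24 → host 1 (new)  [load 24/33]
  31 → host 2 (new)  [load 31/33]
  11 → host 3 (new)  [load 11/33]
  6 → host 1  [load 30/33]
  28 → host 4 (new)  [load 28/33]
  10 → host 3  [load 21/33]
  7 → host 3  [load 28/33]
  5 → host 3  [load 33/33]
  5 → host 4  [load 33/33]
  23 → host 5 (new)  [load 23/33]
  6 → host 5  [load 29/33]
  31 → host 6 (new)  [load 31/33]
  30 → host 7 (new)  [load 30/33]
  11 → host 8 (new)  [load 11/33]
8 hosts opened.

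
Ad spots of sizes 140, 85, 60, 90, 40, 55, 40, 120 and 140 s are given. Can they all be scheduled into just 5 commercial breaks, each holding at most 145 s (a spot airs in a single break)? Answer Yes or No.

No

Total = 770 s; ⌈770/145⌉ = 6.
At least 6 commercial breaks are required, but only 5 are allowed.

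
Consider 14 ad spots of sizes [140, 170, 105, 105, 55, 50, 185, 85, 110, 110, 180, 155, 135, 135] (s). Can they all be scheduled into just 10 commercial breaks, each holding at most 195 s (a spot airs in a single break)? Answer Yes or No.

Total = 1720 s; ⌈1720/195⌉ = 9.
11 ad spots each exceed half the capacity and cannot share a break, forcing at least 11 commercial breaks.
At least 11 commercial breaks are required, but only 10 are allowed.

No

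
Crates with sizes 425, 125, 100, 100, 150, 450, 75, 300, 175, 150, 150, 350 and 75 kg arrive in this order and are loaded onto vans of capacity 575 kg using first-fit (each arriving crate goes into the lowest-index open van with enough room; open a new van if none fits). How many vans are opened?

5

  425 → van 1 (new)  [load 425/575]
  125 → van 1  [load 550/575]
  100 → van 2 (new)  [load 100/575]
  100 → van 2  [load 200/575]
  150 → van 2  [load 350/575]
  450 → van 3 (new)  [load 450/575]
  75 → van 2  [load 425/575]
  300 → van 4 (new)  [load 300/575]
  175 → van 4  [load 475/575]
  150 → van 2  [load 575/575]
  150 → van 5 (new)  [load 150/575]
  350 → van 5  [load 500/575]
  75 → van 3  [load 525/575]
5 vans opened.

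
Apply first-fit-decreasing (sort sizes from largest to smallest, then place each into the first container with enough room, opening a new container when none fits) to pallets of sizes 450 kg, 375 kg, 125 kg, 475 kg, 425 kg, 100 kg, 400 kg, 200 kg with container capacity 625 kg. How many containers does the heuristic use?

Sorted descending: 475, 450, 425, 400, 375, 200, 125, 100.
  475 → container 1 (new)  [load 475/625]
  450 → container 2 (new)  [load 450/625]
  425 → container 3 (new)  [load 425/625]
  400 → container 4 (new)  [load 400/625]
  375 → container 5 (new)  [load 375/625]
  200 → container 3  [load 625/625]
  125 → container 1  [load 600/625]
  100 → container 2  [load 550/625]
5 containers opened.

5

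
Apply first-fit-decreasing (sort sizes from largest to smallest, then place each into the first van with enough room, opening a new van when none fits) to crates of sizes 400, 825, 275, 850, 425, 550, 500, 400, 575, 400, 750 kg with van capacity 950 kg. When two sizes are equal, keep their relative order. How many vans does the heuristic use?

Sorted descending: 850, 825, 750, 575, 550, 500, 425, 400, 400, 400, 275.
  850 → van 1 (new)  [load 850/950]
  825 → van 2 (new)  [load 825/950]
  750 → van 3 (new)  [load 750/950]
  575 → van 4 (new)  [load 575/950]
  550 → van 5 (new)  [load 550/950]
  500 → van 6 (new)  [load 500/950]
  425 → van 6  [load 925/950]
  400 → van 5  [load 950/950]
  400 → van 7 (new)  [load 400/950]
  400 → van 7  [load 800/950]
  275 → van 4  [load 850/950]
7 vans opened.

7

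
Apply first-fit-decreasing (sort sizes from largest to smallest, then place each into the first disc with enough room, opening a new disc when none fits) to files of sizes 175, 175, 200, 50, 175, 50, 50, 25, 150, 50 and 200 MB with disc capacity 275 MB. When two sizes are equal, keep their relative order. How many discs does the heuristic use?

6

Sorted descending: 200, 200, 175, 175, 175, 150, 50, 50, 50, 50, 25.
  200 → disc 1 (new)  [load 200/275]
  200 → disc 2 (new)  [load 200/275]
  175 → disc 3 (new)  [load 175/275]
  175 → disc 4 (new)  [load 175/275]
  175 → disc 5 (new)  [load 175/275]
  150 → disc 6 (new)  [load 150/275]
  50 → disc 1  [load 250/275]
  50 → disc 2  [load 250/275]
  50 → disc 3  [load 225/275]
  50 → disc 3  [load 275/275]
  25 → disc 1  [load 275/275]
6 discs opened.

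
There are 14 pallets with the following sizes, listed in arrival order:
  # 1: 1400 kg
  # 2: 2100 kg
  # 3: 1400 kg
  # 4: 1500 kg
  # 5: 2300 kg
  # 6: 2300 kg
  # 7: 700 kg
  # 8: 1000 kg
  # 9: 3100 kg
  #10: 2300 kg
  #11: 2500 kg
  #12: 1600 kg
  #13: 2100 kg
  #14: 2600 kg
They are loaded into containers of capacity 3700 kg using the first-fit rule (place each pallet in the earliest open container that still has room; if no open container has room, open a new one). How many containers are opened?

9

  1400 → container 1 (new)  [load 1400/3700]
  2100 → container 1  [load 3500/3700]
  1400 → container 2 (new)  [load 1400/3700]
  1500 → container 2  [load 2900/3700]
  2300 → container 3 (new)  [load 2300/3700]
  2300 → container 4 (new)  [load 2300/3700]
  700 → container 2  [load 3600/3700]
  1000 → container 3  [load 3300/3700]
  3100 → container 5 (new)  [load 3100/3700]
  2300 → container 6 (new)  [load 2300/3700]
  2500 → container 7 (new)  [load 2500/3700]
  1600 → container 8 (new)  [load 1600/3700]
  2100 → container 8  [load 3700/3700]
  2600 → container 9 (new)  [load 2600/3700]
9 containers opened.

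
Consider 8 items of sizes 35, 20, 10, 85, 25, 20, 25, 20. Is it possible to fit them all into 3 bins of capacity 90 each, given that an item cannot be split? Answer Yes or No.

A valid assignment using 3 bins:
  bin 1: 85 = 85
  bin 2: 35 + 25 + 25 = 85
  bin 3: 20 + 20 + 20 + 10 = 70
Every load is within 90, so 3 bins suffice.

Yes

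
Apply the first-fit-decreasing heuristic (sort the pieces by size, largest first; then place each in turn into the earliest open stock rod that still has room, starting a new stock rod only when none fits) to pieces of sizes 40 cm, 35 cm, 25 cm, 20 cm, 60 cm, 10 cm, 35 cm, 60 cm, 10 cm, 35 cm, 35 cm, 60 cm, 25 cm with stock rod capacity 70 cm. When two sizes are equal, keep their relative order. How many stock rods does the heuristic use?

Sorted descending: 60, 60, 60, 40, 35, 35, 35, 35, 25, 25, 20, 10, 10.
  60 → stock rod 1 (new)  [load 60/70]
  60 → stock rod 2 (new)  [load 60/70]
  60 → stock rod 3 (new)  [load 60/70]
  40 → stock rod 4 (new)  [load 40/70]
  35 → stock rod 5 (new)  [load 35/70]
  35 → stock rod 5  [load 70/70]
  35 → stock rod 6 (new)  [load 35/70]
  35 → stock rod 6  [load 70/70]
  25 → stock rod 4  [load 65/70]
  25 → stock rod 7 (new)  [load 25/70]
  20 → stock rod 7  [load 45/70]
  10 → stock rod 1  [load 70/70]
  10 → stock rod 2  [load 70/70]
7 stock rods opened.

7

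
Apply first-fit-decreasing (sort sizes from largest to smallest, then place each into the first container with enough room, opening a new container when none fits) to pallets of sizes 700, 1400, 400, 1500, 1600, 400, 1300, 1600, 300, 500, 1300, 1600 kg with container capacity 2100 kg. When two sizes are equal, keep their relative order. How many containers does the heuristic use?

7

Sorted descending: 1600, 1600, 1600, 1500, 1400, 1300, 1300, 700, 500, 400, 400, 300.
  1600 → container 1 (new)  [load 1600/2100]
  1600 → container 2 (new)  [load 1600/2100]
  1600 → container 3 (new)  [load 1600/2100]
  1500 → container 4 (new)  [load 1500/2100]
  1400 → container 5 (new)  [load 1400/2100]
  1300 → container 6 (new)  [load 1300/2100]
  1300 → container 7 (new)  [load 1300/2100]
  700 → container 5  [load 2100/2100]
  500 → container 1  [load 2100/2100]
  400 → container 2  [load 2000/2100]
  400 → container 3  [load 2000/2100]
  300 → container 4  [load 1800/2100]
7 containers opened.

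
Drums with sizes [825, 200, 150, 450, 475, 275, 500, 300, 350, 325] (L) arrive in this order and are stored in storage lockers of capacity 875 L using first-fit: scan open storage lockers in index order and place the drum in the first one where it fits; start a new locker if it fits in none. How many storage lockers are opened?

5

  825 → locker 1 (new)  [load 825/875]
  200 → locker 2 (new)  [load 200/875]
  150 → locker 2  [load 350/875]
  450 → locker 2  [load 800/875]
  475 → locker 3 (new)  [load 475/875]
  275 → locker 3  [load 750/875]
  500 → locker 4 (new)  [load 500/875]
  300 → locker 4  [load 800/875]
  350 → locker 5 (new)  [load 350/875]
  325 → locker 5  [load 675/875]
5 storage lockers opened.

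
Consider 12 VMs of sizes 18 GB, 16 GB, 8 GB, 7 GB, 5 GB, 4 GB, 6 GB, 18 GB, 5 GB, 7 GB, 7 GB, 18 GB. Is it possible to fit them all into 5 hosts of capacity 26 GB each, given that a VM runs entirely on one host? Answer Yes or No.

A valid assignment using 5 hosts:
  host 1: 18 + 8 = 26
  host 2: 18 + 7 = 25
  host 3: 18 + 7 = 25
  host 4: 16 + 7 = 23
  host 5: 6 + 5 + 5 + 4 = 20
Every load is within 26 GB, so 5 hosts suffice.

Yes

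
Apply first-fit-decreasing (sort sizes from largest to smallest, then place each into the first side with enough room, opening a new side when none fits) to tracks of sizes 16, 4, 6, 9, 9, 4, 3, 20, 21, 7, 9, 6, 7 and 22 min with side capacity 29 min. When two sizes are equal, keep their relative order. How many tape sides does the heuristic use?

5

Sorted descending: 22, 21, 20, 16, 9, 9, 9, 7, 7, 6, 6, 4, 4, 3.
  22 → side 1 (new)  [load 22/29]
  21 → side 2 (new)  [load 21/29]
  20 → side 3 (new)  [load 20/29]
  16 → side 4 (new)  [load 16/29]
  9 → side 3  [load 29/29]
  9 → side 4  [load 25/29]
  9 → side 5 (new)  [load 9/29]
  7 → side 1  [load 29/29]
  7 → side 2  [load 28/29]
  6 → side 5  [load 15/29]
  6 → side 5  [load 21/29]
  4 → side 4  [load 29/29]
  4 → side 5  [load 25/29]
  3 → side 5  [load 28/29]
5 tape sides opened.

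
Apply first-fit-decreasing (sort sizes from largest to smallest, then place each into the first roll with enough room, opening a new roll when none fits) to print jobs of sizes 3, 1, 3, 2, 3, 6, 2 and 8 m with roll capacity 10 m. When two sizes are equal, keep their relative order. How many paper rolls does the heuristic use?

3

Sorted descending: 8, 6, 3, 3, 3, 2, 2, 1.
  8 → roll 1 (new)  [load 8/10]
  6 → roll 2 (new)  [load 6/10]
  3 → roll 2  [load 9/10]
  3 → roll 3 (new)  [load 3/10]
  3 → roll 3  [load 6/10]
  2 → roll 1  [load 10/10]
  2 → roll 3  [load 8/10]
  1 → roll 2  [load 10/10]
3 paper rolls opened.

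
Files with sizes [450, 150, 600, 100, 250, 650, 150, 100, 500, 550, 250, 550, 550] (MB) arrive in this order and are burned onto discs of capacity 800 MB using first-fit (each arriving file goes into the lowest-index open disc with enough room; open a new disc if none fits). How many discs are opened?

  450 → disc 1 (new)  [load 450/800]
  150 → disc 1  [load 600/800]
  600 → disc 2 (new)  [load 600/800]
  100 → disc 1  [load 700/800]
  250 → disc 3 (new)  [load 250/800]
  650 → disc 4 (new)  [load 650/800]
  150 → disc 2  [load 750/800]
  100 → disc 1  [load 800/800]
  500 → disc 3  [load 750/800]
  550 → disc 5 (new)  [load 550/800]
  250 → disc 5  [load 800/800]
  550 → disc 6 (new)  [load 550/800]
  550 → disc 7 (new)  [load 550/800]
7 discs opened.

7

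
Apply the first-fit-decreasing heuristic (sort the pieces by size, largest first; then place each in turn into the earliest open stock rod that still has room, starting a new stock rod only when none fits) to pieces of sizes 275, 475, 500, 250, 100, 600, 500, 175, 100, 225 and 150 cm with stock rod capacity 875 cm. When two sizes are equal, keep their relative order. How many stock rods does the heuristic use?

4

Sorted descending: 600, 500, 500, 475, 275, 250, 225, 175, 150, 100, 100.
  600 → stock rod 1 (new)  [load 600/875]
  500 → stock rod 2 (new)  [load 500/875]
  500 → stock rod 3 (new)  [load 500/875]
  475 → stock rod 4 (new)  [load 475/875]
  275 → stock rod 1  [load 875/875]
  250 → stock rod 2  [load 750/875]
  225 → stock rod 3  [load 725/875]
  175 → stock rod 4  [load 650/875]
  150 → stock rod 3  [load 875/875]
  100 → stock rod 2  [load 850/875]
  100 → stock rod 4  [load 750/875]
4 stock rods opened.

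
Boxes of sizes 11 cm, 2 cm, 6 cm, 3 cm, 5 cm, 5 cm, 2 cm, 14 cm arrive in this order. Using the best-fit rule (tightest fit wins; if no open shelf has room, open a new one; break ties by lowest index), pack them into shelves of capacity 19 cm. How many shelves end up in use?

  11 → shelf 1 (new)  [load 11/19]
  2 → shelf 1  [load 13/19]
  6 → shelf 1  [load 19/19]
  3 → shelf 2 (new)  [load 3/19]
  5 → shelf 2  [load 8/19]
  5 → shelf 2  [load 13/19]
  2 → shelf 2  [load 15/19]
  14 → shelf 3 (new)  [load 14/19]
3 shelves opened.

3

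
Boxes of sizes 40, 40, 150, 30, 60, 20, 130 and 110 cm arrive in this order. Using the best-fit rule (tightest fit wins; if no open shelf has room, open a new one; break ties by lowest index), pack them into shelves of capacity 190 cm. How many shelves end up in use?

4

  40 → shelf 1 (new)  [load 40/190]
  40 → shelf 1  [load 80/190]
  150 → shelf 2 (new)  [load 150/190]
  30 → shelf 2  [load 180/190]
  60 → shelf 1  [load 140/190]
  20 → shelf 1  [load 160/190]
  130 → shelf 3 (new)  [load 130/190]
  110 → shelf 4 (new)  [load 110/190]
4 shelves opened.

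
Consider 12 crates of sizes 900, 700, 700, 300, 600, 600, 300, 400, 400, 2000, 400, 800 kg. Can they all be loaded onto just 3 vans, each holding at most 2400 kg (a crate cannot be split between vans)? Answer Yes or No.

No

Total = 8100 kg; ⌈8100/2400⌉ = 4.
At least 4 vans are required, but only 3 are allowed.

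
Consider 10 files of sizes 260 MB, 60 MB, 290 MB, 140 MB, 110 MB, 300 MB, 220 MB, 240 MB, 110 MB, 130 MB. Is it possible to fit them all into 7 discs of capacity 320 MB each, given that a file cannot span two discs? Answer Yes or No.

A valid assignment using 7 discs:
  disc 1: 300 = 300
  disc 2: 290 = 290
  disc 3: 260 + 60 = 320
  disc 4: 240 = 240
  disc 5: 220 = 220
  disc 6: 140 + 130 = 270
  disc 7: 110 + 110 = 220
Every load is within 320 MB, so 7 discs suffice.

Yes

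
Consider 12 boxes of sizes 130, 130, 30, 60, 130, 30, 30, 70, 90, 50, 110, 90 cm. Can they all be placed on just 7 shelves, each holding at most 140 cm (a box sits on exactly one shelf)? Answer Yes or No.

Total = 950 cm; ⌈950/140⌉ = 7.
The bound of 7 does not rule out 7, but exhaustive search shows no assignment into 7 shelves of capacity 140 cm exists — the minimum is 8.

No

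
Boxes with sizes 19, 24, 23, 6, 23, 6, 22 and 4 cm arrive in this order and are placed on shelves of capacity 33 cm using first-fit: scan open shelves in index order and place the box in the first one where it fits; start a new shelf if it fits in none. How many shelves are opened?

  19 → shelf 1 (new)  [load 19/33]
  24 → shelf 2 (new)  [load 24/33]
  23 → shelf 3 (new)  [load 23/33]
  6 → shelf 1  [load 25/33]
  23 → shelf 4 (new)  [load 23/33]
  6 → shelf 1  [load 31/33]
  22 → shelf 5 (new)  [load 22/33]
  4 → shelf 2  [load 28/33]
5 shelves opened.

5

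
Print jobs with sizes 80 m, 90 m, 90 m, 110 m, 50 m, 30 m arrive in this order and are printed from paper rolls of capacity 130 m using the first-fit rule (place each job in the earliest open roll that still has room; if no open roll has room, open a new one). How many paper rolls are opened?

  80 → roll 1 (new)  [load 80/130]
  90 → roll 2 (new)  [load 90/130]
  90 → roll 3 (new)  [load 90/130]
  110 → roll 4 (new)  [load 110/130]
  50 → roll 1  [load 130/130]
  30 → roll 2  [load 120/130]
4 paper rolls opened.

4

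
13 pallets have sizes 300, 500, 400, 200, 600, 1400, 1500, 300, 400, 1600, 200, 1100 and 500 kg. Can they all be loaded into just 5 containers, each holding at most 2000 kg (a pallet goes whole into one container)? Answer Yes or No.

Yes

A valid assignment using 5 containers:
  container 1: 1600 + 400 = 2000
  container 2: 1500 + 500 = 2000
  container 3: 1400 + 600 = 2000
  container 4: 1100 + 500 + 400 = 2000
  container 5: 300 + 300 + 200 + 200 = 1000
Every load is within 2000 kg, so 5 containers suffice.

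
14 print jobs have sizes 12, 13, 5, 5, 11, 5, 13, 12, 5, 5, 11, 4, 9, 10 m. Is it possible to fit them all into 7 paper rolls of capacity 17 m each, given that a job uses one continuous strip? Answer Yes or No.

Total = 120 m; ⌈120/17⌉ = 8.
At least 8 paper rolls are required, but only 7 are allowed.

No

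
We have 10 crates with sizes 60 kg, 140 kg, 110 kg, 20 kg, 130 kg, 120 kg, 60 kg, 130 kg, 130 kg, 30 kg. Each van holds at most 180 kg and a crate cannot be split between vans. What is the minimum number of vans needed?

6

Total = 140 + 130 + 130 + 130 + 120 + 110 + 60 + 60 + 30 + 20 = 930 kg.
Lower bound: ⌈930/180⌉ = 6 vans.
A packing using 6 vans:
  van 1: 140 + 30 = 170
  van 2: 130 + 20 = 150
  van 3: 130 = 130
  van 4: 130 = 130
  van 5: 120 + 60 = 180
  van 6: 110 + 60 = 170
This matches the lower bound, so 6 is optimal.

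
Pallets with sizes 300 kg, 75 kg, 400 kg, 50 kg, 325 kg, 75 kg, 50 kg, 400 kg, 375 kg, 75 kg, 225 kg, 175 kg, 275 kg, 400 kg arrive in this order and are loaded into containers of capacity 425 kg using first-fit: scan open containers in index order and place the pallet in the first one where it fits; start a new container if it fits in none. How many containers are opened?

  300 → container 1 (new)  [load 300/425]
  75 → container 1  [load 375/425]
  400 → container 2 (new)  [load 400/425]
  50 → container 1  [load 425/425]
  325 → container 3 (new)  [load 325/425]
  75 → container 3  [load 400/425]
  50 → container 4 (new)  [load 50/425]
  400 → container 5 (new)  [load 400/425]
  375 → container 4  [load 425/425]
  75 → container 6 (new)  [load 75/425]
  225 → container 6  [load 300/425]
  175 → container 7 (new)  [load 175/425]
  275 → container 8 (new)  [load 275/425]
  400 → container 9 (new)  [load 400/425]
9 containers opened.

9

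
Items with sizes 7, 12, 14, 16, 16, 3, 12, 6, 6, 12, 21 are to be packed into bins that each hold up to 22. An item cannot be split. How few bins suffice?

7

Total = 21 + 16 + 16 + 14 + 12 + 12 + 12 + 7 + 6 + 6 + 3 = 125.
Lower bound: ⌈125/22⌉ = 6 bins.
Also, 7 items each exceed 11, and no two of those can share a bin, so at least 7 bins are needed.
A packing using 7 bins:
  bin 1: 21 = 21
  bin 2: 16 + 6 = 22
  bin 3: 16 + 6 = 22
  bin 4: 14 + 7 = 21
  bin 5: 12 + 3 = 15
  bin 6: 12 = 12
  bin 7: 12 = 12
This matches the lower bound, so 7 is optimal.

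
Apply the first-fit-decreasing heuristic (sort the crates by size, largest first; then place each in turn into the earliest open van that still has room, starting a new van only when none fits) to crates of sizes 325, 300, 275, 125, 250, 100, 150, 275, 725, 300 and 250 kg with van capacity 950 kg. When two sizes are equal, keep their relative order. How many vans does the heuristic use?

Sorted descending: 725, 325, 300, 300, 275, 275, 250, 250, 150, 125, 100.
  725 → van 1 (new)  [load 725/950]
  325 → van 2 (new)  [load 325/950]
  300 → van 2  [load 625/950]
  300 → van 2  [load 925/950]
  275 → van 3 (new)  [load 275/950]
  275 → van 3  [load 550/950]
  250 → van 3  [load 800/950]
  250 → van 4 (new)  [load 250/950]
  150 → van 1  [load 875/950]
  125 → van 3  [load 925/950]
  100 → van 4  [load 350/950]
4 vans opened.

4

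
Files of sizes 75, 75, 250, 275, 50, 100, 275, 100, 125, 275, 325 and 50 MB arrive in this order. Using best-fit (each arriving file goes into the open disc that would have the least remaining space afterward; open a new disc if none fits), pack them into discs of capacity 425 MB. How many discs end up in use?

5

  75 → disc 1 (new)  [load 75/425]
  75 → disc 1  [load 150/425]
  250 → disc 1  [load 400/425]
  275 → disc 2 (new)  [load 275/425]
  50 → disc 2  [load 325/425]
  100 → disc 2  [load 425/425]
  275 → disc 3 (new)  [load 275/425]
  100 → disc 3  [load 375/425]
  125 → disc 4 (new)  [load 125/425]
  275 → disc 4  [load 400/425]
  325 → disc 5 (new)  [load 325/425]
  50 → disc 3  [load 425/425]
5 discs opened.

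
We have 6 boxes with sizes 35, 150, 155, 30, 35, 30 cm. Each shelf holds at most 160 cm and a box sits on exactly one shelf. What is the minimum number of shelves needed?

3

Total = 155 + 150 + 35 + 35 + 30 + 30 = 435 cm.
Lower bound: ⌈435/160⌉ = 3 shelves.
A packing using 3 shelves:
  shelf 1: 155 = 155
  shelf 2: 150 = 150
  shelf 3: 35 + 35 + 30 + 30 = 130
This matches the lower bound, so 3 is optimal.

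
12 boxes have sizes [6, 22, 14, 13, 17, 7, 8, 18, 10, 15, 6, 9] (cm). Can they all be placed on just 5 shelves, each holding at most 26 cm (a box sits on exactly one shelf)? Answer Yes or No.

Total = 145 cm; ⌈145/26⌉ = 6.
At least 6 shelves are required, but only 5 are allowed.

No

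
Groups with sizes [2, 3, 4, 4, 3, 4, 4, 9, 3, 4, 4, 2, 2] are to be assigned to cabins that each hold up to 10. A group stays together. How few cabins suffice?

Total = 9 + 4 + 4 + 4 + 4 + 4 + 4 + 3 + 3 + 3 + 2 + 2 + 2 = 48.
Lower bound: ⌈48/10⌉ = 5 cabins.
A packing using 5 cabins:
  cabin 1: 9 = 9
  cabin 2: 4 + 4 + 2 = 10
  cabin 3: 4 + 4 + 2 = 10
  cabin 4: 4 + 4 + 2 = 10
  cabin 5: 3 + 3 + 3 = 9
This matches the lower bound, so 5 is optimal.

5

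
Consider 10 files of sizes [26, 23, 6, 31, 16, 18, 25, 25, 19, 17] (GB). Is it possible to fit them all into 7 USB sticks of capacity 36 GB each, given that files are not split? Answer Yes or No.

Yes

A valid assignment using 7 USB sticks:
  USB stick 1: 31 = 31
  USB stick 2: 26 + 6 = 32
  USB stick 3: 25 = 25
  USB stick 4: 25 = 25
  USB stick 5: 23 = 23
  USB stick 6: 19 + 17 = 36
  USB stick 7: 18 + 16 = 34
Every load is within 36 GB, so 7 USB sticks suffice.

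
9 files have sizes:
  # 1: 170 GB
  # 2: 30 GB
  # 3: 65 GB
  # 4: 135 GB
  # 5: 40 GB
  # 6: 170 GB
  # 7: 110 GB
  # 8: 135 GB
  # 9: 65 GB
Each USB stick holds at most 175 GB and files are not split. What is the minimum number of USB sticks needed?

6

Total = 170 + 170 + 135 + 135 + 110 + 65 + 65 + 40 + 30 = 920 GB.
Lower bound: ⌈920/175⌉ = 6 USB sticks.
A packing using 6 USB sticks:
  USB stick 1: 170 = 170
  USB stick 2: 170 = 170
  USB stick 3: 135 + 40 = 175
  USB stick 4: 135 + 30 = 165
  USB stick 5: 110 + 65 = 175
  USB stick 6: 65 = 65
This matches the lower bound, so 6 is optimal.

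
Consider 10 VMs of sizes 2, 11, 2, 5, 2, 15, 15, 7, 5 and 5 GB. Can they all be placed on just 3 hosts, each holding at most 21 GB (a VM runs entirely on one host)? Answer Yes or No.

Total = 69 GB; ⌈69/21⌉ = 4.
At least 4 hosts are required, but only 3 are allowed.

No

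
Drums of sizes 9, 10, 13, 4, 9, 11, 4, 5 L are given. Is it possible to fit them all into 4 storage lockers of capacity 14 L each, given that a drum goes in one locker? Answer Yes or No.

No

Total = 65 L; ⌈65/14⌉ = 5.
At least 5 storage lockers are required, but only 4 are allowed.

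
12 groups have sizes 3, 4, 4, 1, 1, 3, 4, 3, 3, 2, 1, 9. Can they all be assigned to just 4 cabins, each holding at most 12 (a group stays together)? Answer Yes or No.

A valid assignment using 4 cabins:
  cabin 1: 9 + 3 = 12
  cabin 2: 4 + 4 + 4 = 12
  cabin 3: 3 + 3 + 3 + 2 + 1 = 12
  cabin 4: 1 + 1 = 2
Every load is within 12, so 4 cabins suffice.

Yes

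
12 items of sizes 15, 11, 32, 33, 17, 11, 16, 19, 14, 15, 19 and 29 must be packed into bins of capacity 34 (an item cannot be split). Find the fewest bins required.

Total = 33 + 32 + 29 + 19 + 19 + 17 + 16 + 15 + 15 + 14 + 11 + 11 = 231.
Lower bound: ⌈231/34⌉ = 7 bins.
A packing using 8 bins:
  bin 1: 33 = 33
  bin 2: 32 = 32
  bin 3: 29 = 29
  bin 4: 19 + 15 = 34
  bin 5: 19 + 15 = 34
  bin 6: 17 + 16 = 33
  bin 7: 14 + 11 = 25
  bin 8: 11 = 11
No arrangement into 7 bins stays within capacity, so 8 is optimal.

8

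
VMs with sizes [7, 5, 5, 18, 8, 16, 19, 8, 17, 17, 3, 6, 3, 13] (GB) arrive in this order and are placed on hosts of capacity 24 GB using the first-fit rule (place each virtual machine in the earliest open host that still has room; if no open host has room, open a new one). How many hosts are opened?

7

  7 → host 1 (new)  [load 7/24]
  5 → host 1  [load 12/24]
  5 → host 1  [load 17/24]
  18 → host 2 (new)  [load 18/24]
  8 → host 3 (new)  [load 8/24]
  16 → host 3  [load 24/24]
  19 → host 4 (new)  [load 19/24]
  8 → host 5 (new)  [load 8/24]
  17 → host 6 (new)  [load 17/24]
  17 → host 7 (new)  [load 17/24]
  3 → host 1  [load 20/24]
  6 → host 2  [load 24/24]
  3 → host 1  [load 23/24]
  13 → host 5  [load 21/24]
7 hosts opened.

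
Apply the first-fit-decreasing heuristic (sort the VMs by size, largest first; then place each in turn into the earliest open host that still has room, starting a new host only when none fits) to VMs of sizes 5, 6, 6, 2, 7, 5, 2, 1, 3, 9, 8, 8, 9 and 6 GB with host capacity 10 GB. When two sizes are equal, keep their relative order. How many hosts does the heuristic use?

9

Sorted descending: 9, 9, 8, 8, 7, 6, 6, 6, 5, 5, 3, 2, 2, 1.
  9 → host 1 (new)  [load 9/10]
  9 → host 2 (new)  [load 9/10]
  8 → host 3 (new)  [load 8/10]
  8 → host 4 (new)  [load 8/10]
  7 → host 5 (new)  [load 7/10]
  6 → host 6 (new)  [load 6/10]
  6 → host 7 (new)  [load 6/10]
  6 → host 8 (new)  [load 6/10]
  5 → host 9 (new)  [load 5/10]
  5 → host 9  [load 10/10]
  3 → host 5  [load 10/10]
  2 → host 3  [load 10/10]
  2 → host 4  [load 10/10]
  1 → host 1  [load 10/10]
9 hosts opened.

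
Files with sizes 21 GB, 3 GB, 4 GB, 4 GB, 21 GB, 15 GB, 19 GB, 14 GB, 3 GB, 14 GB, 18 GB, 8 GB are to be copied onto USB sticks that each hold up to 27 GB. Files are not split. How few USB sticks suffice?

Total = 21 + 21 + 19 + 18 + 15 + 14 + 14 + 8 + 4 + 4 + 3 + 3 = 144 GB.
Lower bound: ⌈144/27⌉ = 6 USB sticks.
Also, 7 files each exceed 27/2 GB, and no two of those can share a USB stick, so at least 7 USB sticks are needed.
A packing using 7 USB sticks:
  USB stick 1: 21 + 4 = 25
  USB stick 2: 21 + 4 = 25
  USB stick 3: 19 + 8 = 27
  USB stick 4: 18 + 3 + 3 = 24
  USB stick 5: 15 = 15
  USB stick 6: 14 = 14
  USB stick 7: 14 = 14
This matches the lower bound, so 7 is optimal.

7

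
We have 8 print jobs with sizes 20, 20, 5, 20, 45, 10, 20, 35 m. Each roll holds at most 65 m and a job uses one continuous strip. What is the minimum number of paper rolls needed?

3

Total = 45 + 35 + 20 + 20 + 20 + 20 + 10 + 5 = 175 m.
Lower bound: ⌈175/65⌉ = 3 paper rolls.
A packing using 3 paper rolls:
  roll 1: 45 + 20 = 65
  roll 2: 35 + 20 + 10 = 65
  roll 3: 20 + 20 + 5 = 45
This matches the lower bound, so 3 is optimal.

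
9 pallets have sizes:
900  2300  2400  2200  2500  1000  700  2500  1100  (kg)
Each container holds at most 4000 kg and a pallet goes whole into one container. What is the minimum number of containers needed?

5

Total = 2500 + 2500 + 2400 + 2300 + 2200 + 1100 + 1000 + 900 + 700 = 15600 kg.
Lower bound: ⌈15600/4000⌉ = 4 containers.
Also, 5 pallets each exceed 2000 kg, and no two of those can share a container, so at least 5 containers are needed.
A packing using 5 containers:
  container 1: 2500 + 1100 = 3600
  container 2: 2500 + 1000 = 3500
  container 3: 2400 + 900 + 700 = 4000
  container 4: 2300 = 2300
  container 5: 2200 = 2200
This matches the lower bound, so 5 is optimal.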